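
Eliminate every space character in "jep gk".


Input string: 'jep gk'
Operation: remove all spaces
Words: 'jep', 'gk'
Join without spaces: jepgk


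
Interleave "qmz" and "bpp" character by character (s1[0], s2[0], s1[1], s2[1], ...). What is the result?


String 1: 'qmz'
String 2: 'bpp'
Operation: alternate characters
Pairs: 'q'+'b', 'm'+'p', 'z'+'p'
Result: qbmpzp


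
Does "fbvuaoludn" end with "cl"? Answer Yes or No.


Input string: 'fbvuaoludn'
Suffix to check: 'cl'
Last 2 characters of input: 'dn'
Match: False
Result: No


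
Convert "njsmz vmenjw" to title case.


Input string: 'njsmz vmenjw'
Operation: capitalize first letter of each word
Word transformations: 'njsmz'->'Njsmz', 'vmenjw'->'Vmenjw'
Result: Njsmz Vmenjw


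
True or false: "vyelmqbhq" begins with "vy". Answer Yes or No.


Input string: 'vyelmqbhq'
Prefix to check: 'vy'
First 2 characters of input: 'vy'
Match: True
Result: Yes


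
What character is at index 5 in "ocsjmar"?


Input string: 'ocsjmar'
Operation: get character at index 5
Index mapping: s[0]='o', s[1]='c', s[2]='s', s[3]='j', s[4]='m', s[5]='a'
Result: 'a'


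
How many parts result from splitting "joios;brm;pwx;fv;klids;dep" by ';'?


Input string: 'joios;brm;pwx;fv;klids;dep'
Delimiter: ';'
Split result: 'joios', 'brm', 'pwx', 'fv', 'klids', 'dep'
Number of parts: 6


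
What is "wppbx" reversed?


Input string: 'wppbx'
Operation: reverse character order
Original order: 'w' -> 'p' -> 'p' -> 'b' -> 'x'
Reversed order: 'x' -> 'b' -> 'p' -> 'p' -> 'w'
Result: xbppw


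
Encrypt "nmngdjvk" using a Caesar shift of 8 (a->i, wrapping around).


Input: 'nmngdjvk', shift = 8
Operation: for each letter, (position + 8) mod 26
Mapping: 'n'(13+8=21)->'v', 'm'(12+8=20)->'u', 'n'(13+8=21)->'v', 'g'(6+8=14)->'o', 'd'(3+8=11)->'l', 'j'(9+8=17)->'r', 'v'(21+8=29, 29 mod 26=3)->'d', 'k'(10+8=18)->'s'
Result: vuvolrds


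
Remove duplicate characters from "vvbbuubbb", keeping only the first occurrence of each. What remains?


Input: 'vvbbuubbb'
Operation: keep first occurrence of each character
Scan: s[0]='v' new -> keep; s[1]='v' seen -> skip; s[2]='b' new -> keep; s[3]='b' seen -> skip; s[4]='u' new -> keep; s[5]='u' seen -> skip; s[6]='b' seen -> skip; s[7]='b' seen -> skip; s[8]='b' seen -> skip
Result: vbu


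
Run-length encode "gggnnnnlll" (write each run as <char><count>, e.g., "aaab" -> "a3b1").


Input: 'gggnnnnlll'
Operation: identify consecutive runs
Runs: 'ggg' -> g3, 'nnnn' -> n4, 'lll' -> l3
Encoded: g3n4l3


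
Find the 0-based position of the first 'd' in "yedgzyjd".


Input string: 'yedgzyjd'
Target: 'd'
Scanning left to right: s[0]='y', s[1]='e', s[2]='d'
First match at index: 2


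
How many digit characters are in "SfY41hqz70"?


Input string: 'SfY41hqz70'
Operation: count digit characters (0-9)
Scan: 'S', 'f', 'Y', '4'(digit), '1'(digit), 'h', 'q', 'z', '7'(digit), '0'(digit)
Digits found: 4
Result: 4


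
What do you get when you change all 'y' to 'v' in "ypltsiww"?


Input string: 'ypltsiww'
Operation: replace 'y' with 'v'
Positions of 'y': 0
After replacement: vpltsiww


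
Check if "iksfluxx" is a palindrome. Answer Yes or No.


Input string: 'iksfluxx'
Reversed: 'xxulfski'
Compare pairs: s[0]='i' vs s[7]='x' (mismatch), s[1]='k' vs s[6]='x' (mismatch), s[2]='s' vs s[5]='u' (mismatch), s[3]='f' vs s[4]='l' (mismatch)
Palindrome: No


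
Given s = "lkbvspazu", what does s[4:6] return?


Input string: 'lkbvspazu'
Operation: slice [4:6]
Extract characters: s[4]='s', s[5]='p'
Result: sp


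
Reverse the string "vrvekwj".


Input string: 'vrvekwj'
Operation: reverse character order
Original order: 'v' -> 'r' -> 'v' -> 'e' -> 'k' -> 'w' -> 'j'
Reversed order: 'j' -> 'w' -> 'k' -> 'e' -> 'v' -> 'r' -> 'v'
Result: jwkevrv


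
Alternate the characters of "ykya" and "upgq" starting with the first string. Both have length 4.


String 1: 'ykya'
String 2: 'upgq'
Operation: alternate characters
Pairs: 'y'+'u', 'k'+'p', 'y'+'g', 'a'+'q'
Result: yukpygaq


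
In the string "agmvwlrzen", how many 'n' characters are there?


Input string: 'agmvwlrzen'
Target character: 'n'
Scan each position: s[9]='n'
Matches found at indices: 9
Total: 1


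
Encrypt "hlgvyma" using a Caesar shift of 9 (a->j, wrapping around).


Input: 'hlgvyma', shift = 9
Operation: for each letter, (position + 9) mod 26
Mapping: 'h'(7+9=16)->'q', 'l'(11+9=20)->'u', 'g'(6+9=15)->'p', 'v'(21+9=30, 30 mod 26=4)->'e', 'y'(24+9=33, 33 mod 26=7)->'h', 'm'(12+9=21)->'v', 'a'(0+9=9)->'j'
Result: qupehvj


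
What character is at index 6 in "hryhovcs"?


Input string: 'hryhovcs'
Operation: get character at index 6
Index mapping: s[0]='h', s[1]='r', s[2]='y', s[3]='h', s[4]='o', s[5]='v', s[6]='c'
Result: 'c'


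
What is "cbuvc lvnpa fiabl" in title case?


Input string: 'cbuvc lvnpa fiabl'
Operation: capitalize first letter of each word
Word transformations: 'cbuvc'->'Cbuvc', 'lvnpa'->'Lvnpa', 'fiabl'->'Fiabl'
Result: Cbuvc Lvnpa Fiabl


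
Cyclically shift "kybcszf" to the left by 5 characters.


Input: 'kybcszf', shift = 5
Operation: split at index 5 and swap parts
Front part s[0:5] = 'kybcs'
Back part s[5:] = 'zf'
Rotated = back + front = 'zf' + 'kybcs'
Result: zfkybcs


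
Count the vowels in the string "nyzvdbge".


Input string: 'nyzvdbge'
Operation: count vowels (a, e, i, o, u)
Scan: s[0]='n', s[1]='y', s[2]='z', s[3]='v', s[4]='d', s[5]='b', s[6]='g', s[7]='e' (vowel)
Vowels found: 1
Result: 1


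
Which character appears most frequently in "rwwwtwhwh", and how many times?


Input: 'rwwwtwhwh'
Operation: tally each character
Counts: 'h':2, 'r':1, 't':1, 'w':5
Maximum: 'w' appears 5 times


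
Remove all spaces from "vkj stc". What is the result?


Input string: 'vkj stc'
Operation: remove all spaces
Words: 'vkj', 'stc'
Join without spaces: vkjstc


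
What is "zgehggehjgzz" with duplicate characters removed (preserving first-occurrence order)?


Input: 'zgehggehjgzz'
Operation: keep first occurrence of each character
Scan: s[0]='z' new -> keep; s[1]='g' new -> keep; s[2]='e' new -> keep; s[3]='h' new -> keep; s[4]='g' seen -> skip; s[5]='g' seen -> skip; s[6]='e' seen -> skip; s[7]='h' seen -> skip; s[8]='j' new -> keep; s[9]='g' seen -> skip; s[10]='z' seen -> skip; s[11]='z' seen -> skip
Result: zgehj


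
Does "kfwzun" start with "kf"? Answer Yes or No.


Input string: 'kfwzun'
Prefix to check: 'kf'
First 2 characters of input: 'kf'
Match: True
Result: Yes


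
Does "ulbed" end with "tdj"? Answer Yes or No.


Input string: 'ulbed'
Suffix to check: 'tdj'
Last 3 characters of input: 'bed'
Match: False
Result: No


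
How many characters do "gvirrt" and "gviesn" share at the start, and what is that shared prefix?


String 1: 'gvirrt'
String 2: 'gviesn'
Compare position by position:
pos 0: 'g' vs 'g' match
pos 1: 'v' vs 'v' match
pos 2: 'i' vs 'i' match
pos 3: 'r' vs 'e' differ -> stop
Longest common prefix: "gvi" (length 3)


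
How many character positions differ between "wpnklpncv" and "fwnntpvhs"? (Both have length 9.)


String 1: 'wpnklpncv'
String 2: 'fwnntpvhs'
Compare each position: pos 0: 'w'!='f', pos 1: 'p'!='w', pos 2: 'n'=='n', pos 3: 'k'!='n', pos 4: 'l'!='t', pos 5: 'p'=='p', pos 6: 'n'!='v', pos 7: 'c'!='h', pos 8: 'v'!='s'
Differing positions: 7
Hamming distance: 7


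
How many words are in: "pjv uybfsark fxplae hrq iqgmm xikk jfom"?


Input string: 'pjv uybfsark fxplae hrq iqgmm xikk jfom'
Operation: split by spaces
Words found: 'pjv', 'uybfsark', 'fxplae', 'hrq', 'iqgmm', 'xikk', 'jfom'
Word count: 7


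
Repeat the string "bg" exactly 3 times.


Input string: 'bg'
Operation: repeat 3 times
Concatenation: 'bg' + 'bg' + 'bg'
Result: bgbgbg


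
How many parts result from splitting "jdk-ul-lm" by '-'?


Input string: 'jdk-ul-lm'
Delimiter: '-'
Split result: 'jdk', 'ul', 'lm'
Number of parts: 3


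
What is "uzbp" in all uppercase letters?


Input string: 'uzbp'
Operation: convert each letter to uppercase
Mapping: 'u'->'U', 'z'->'Z', 'b'->'B', 'p'->'P'
Result: UZBP


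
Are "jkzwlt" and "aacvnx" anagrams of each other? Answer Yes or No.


String 1: 'jkzwlt' -> sorted: 'jkltwz'
String 2: 'aacvnx' -> sorted: 'aacnvx'
Compare sorted forms: 'jkltwz' != 'aacnvx'
Anagram: No


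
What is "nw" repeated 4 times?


Input string: 'nw'
Operation: repeat 4 times
Concatenation: 'nw' + 'nw' + 'nw' + 'nw'
Result: nwnwnwnw


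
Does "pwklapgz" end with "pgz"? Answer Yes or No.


Input string: 'pwklapgz'
Suffix to check: 'pgz'
Last 3 characters of input: 'pgz'
Match: True
Result: Yes


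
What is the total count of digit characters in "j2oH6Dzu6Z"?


Input string: 'j2oH6Dzu6Z'
Operation: count digit characters (0-9)
Scan: 'j', '2'(digit), 'o', 'H', '6'(digit), 'D', 'z', 'u', '6'(digit), 'Z'
Digits found: 3
Result: 3


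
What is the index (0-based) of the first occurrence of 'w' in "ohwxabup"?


Input string: 'ohwxabup'
Target: 'w'
Scanning left to right: s[0]='o', s[1]='h', s[2]='w'
First match at index: 2


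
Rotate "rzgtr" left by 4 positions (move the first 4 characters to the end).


Input: 'rzgtr', shift = 4
Operation: split at index 4 and swap parts
Front part s[0:4] = 'rzgt'
Back part s[4:] = 'r'
Rotated = back + front = 'r' + 'rzgt'
Result: rrzgt


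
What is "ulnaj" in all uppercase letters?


Input string: 'ulnaj'
Operation: convert each letter to uppercase
Mapping: 'u'->'U', 'l'->'L', 'n'->'N', 'a'->'A', 'j'->'J'
Result: ULNAJ


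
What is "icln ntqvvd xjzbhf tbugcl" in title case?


Input string: 'icln ntqvvd xjzbhf tbugcl'
Operation: capitalize first letter of each word
Word transformations: 'icln'->'Icln', 'ntqvvd'->'Ntqvvd', 'xjzbhf'->'Xjzbhf', 'tbugcl'->'Tbugcl'
Result: Icln Ntqvvd Xjzbhf Tbugcl


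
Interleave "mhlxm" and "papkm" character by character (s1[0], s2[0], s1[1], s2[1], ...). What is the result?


String 1: 'mhlxm'
String 2: 'papkm'
Operation: alternate characters
Pairs: 'm'+'p', 'h'+'a', 'l'+'p', 'x'+'k', 'm'+'m'
Result: mphalpxkmm


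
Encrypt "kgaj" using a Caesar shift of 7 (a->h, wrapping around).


Input: 'kgaj', shift = 7
Operation: for each letter, (position + 7) mod 26
Mapping: 'k'(10+7=17)->'r', 'g'(6+7=13)->'n', 'a'(0+7=7)->'h', 'j'(9+7=16)->'q'
Result: rnhq


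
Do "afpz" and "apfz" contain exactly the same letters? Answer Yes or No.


String 1: 'afpz' -> sorted: 'afpz'
String 2: 'apfz' -> sorted: 'afpz'
Compare sorted forms: 'afpz' == 'afpz'
Anagram: Yes


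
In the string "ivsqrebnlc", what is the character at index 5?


Input string: 'ivsqrebnlc'
Operation: get character at index 5
Index mapping: s[0]='i', s[1]='v', s[2]='s', s[3]='q', s[4]='r', s[5]='e'
Result: 'e'


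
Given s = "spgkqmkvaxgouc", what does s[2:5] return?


Input string: 'spgkqmkvaxgouc'
Operation: slice [2:5]
Extract characters: s[2]='g', s[3]='k', s[4]='q'
Result: gkq


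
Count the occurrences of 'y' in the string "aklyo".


Input string: 'aklyo'
Target character: 'y'
Scan each position: s[3]='y'
Matches found at indices: 3
Total: 1


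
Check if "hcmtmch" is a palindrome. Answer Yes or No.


Input string: 'hcmtmch'
Reversed: 'hcmtmch'
Compare pairs: s[0]='h' vs s[6]='h' (match), s[1]='c' vs s[5]='c' (match), s[2]='m' vs s[4]='m' (match)
Palindrome: Yes


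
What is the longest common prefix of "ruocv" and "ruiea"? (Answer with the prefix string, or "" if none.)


String 1: 'ruocv'
String 2: 'ruiea'
Compare position by position:
pos 0: 'r' vs 'r' match
pos 1: 'u' vs 'u' match
pos 2: 'o' vs 'i' differ -> stop
Longest common prefix: "ru" (length 2)


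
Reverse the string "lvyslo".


Input string: 'lvyslo'
Operation: reverse character order
Original order: 'l' -> 'v' -> 'y' -> 's' -> 'l' -> 'o'
Reversed order: 'o' -> 'l' -> 's' -> 'y' -> 'v' -> 'l'
Result: olsyvl


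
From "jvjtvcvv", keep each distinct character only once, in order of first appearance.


Input: 'jvjtvcvv'
Operation: keep first occurrence of each character
Scan: s[0]='j' new -> keep; s[1]='v' new -> keep; s[2]='j' seen -> skip; s[3]='t' new -> keep; s[4]='v' seen -> skip; s[5]='c' new -> keep; s[6]='v' seen -> skip; s[7]='v' seen -> skip
Result: jvtc


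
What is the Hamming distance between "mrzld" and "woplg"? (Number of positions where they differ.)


String 1: 'mrzld'
String 2: 'woplg'
Compare each position: pos 0: 'm'!='w', pos 1: 'r'!='o', pos 2: 'z'!='p', pos 3: 'l'=='l', pos 4: 'd'!='g'
Differing positions: 4
Hamming distance: 4


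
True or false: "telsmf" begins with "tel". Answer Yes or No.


Input string: 'telsmf'
Prefix to check: 'tel'
First 3 characters of input: 'tel'
Match: True
Result: Yes


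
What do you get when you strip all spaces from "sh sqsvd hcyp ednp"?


Input string: 'sh sqsvd hcyp ednp'
Operation: remove all spaces
Words: 'sh', 'sqsvd', 'hcyp', 'ednp'
Join without spaces: shsqsvdhcypednp


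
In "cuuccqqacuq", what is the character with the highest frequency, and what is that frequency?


Input: 'cuuccqqacuq'
Operation: tally each character
Counts: 'a':1, 'c':4, 'q':3, 'u':3
Maximum: 'c' appears 4 times


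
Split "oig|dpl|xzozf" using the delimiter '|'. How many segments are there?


Input string: 'oig|dpl|xzozf'
Delimiter: '|'
Split result: 'oig', 'dpl', 'xzozf'
Number of parts: 3


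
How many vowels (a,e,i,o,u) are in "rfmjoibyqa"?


Input string: 'rfmjoibyqa'
Operation: count vowels (a, e, i, o, u)
Scan: s[0]='r', s[1]='f', s[2]='m', s[3]='j', s[4]='o' (vowel), s[5]='i' (vowel), s[6]='b', s[7]='y', s[8]='q', s[9]='a' (vowel)
Vowels found: 3
Result: 3


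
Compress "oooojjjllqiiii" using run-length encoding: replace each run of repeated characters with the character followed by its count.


Input: 'oooojjjllqiiii'
Operation: identify consecutive runs
Runs: 'oooo' -> o4, 'jjj' -> j3, 'll' -> l2, 'q' -> q1, 'iiii' -> i4
Encoded: o4j3l2q1i4


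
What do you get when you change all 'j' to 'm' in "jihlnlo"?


Input string: 'jihlnlo'
Operation: replace 'j' with 'm'
Positions of 'j': 0
After replacement: mihlnlo


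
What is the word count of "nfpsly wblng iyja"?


Input string: 'nfpsly wblng iyja'
Operation: split by spaces
Words found: 'nfpsly', 'wblng', 'iyja'
Word count: 3


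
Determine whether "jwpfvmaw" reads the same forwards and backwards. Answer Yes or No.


Input string: 'jwpfvmaw'
Reversed: 'wamvfpwj'
Compare pairs: s[0]='j' vs s[7]='w' (mismatch), s[1]='w' vs s[6]='a' (mismatch), s[2]='p' vs s[5]='m' (mismatch), s[3]='f' vs s[4]='v' (mismatch)
Palindrome: No


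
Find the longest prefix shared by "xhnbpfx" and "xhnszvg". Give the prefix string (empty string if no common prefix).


String 1: 'xhnbpfx'
String 2: 'xhnszvg'
Compare position by position:
pos 0: 'x' vs 'x' match
pos 1: 'h' vs 'h' match
pos 2: 'n' vs 'n' match
pos 3: 'b' vs 's' differ -> stop
Longest common prefix: "xhn" (length 3)


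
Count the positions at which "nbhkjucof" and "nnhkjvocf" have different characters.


String 1: 'nbhkjucof'
String 2: 'nnhkjvocf'
Compare each position: pos 0: 'n'=='n', pos 1: 'b'!='n', pos 2: 'h'=='h', pos 3: 'k'=='k', pos 4: 'j'=='j', pos 5: 'u'!='v', pos 6: 'c'!='o', pos 7: 'o'!='c', pos 8: 'f'=='f'
Differing positions: 4
Hamming distance: 4


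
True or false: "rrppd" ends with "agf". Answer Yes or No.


Input string: 'rrppd'
Suffix to check: 'agf'
Last 3 characters of input: 'ppd'
Match: False
Result: No


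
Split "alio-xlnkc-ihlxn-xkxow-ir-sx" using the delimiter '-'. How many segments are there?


Input string: 'alio-xlnkc-ihlxn-xkxow-ir-sx'
Delimiter: '-'
Split result: 'alio', 'xlnkc', 'ihlxn', 'xkxow', 'ir', 'sx'
Number of parts: 6


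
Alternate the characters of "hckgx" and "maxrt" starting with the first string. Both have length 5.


String 1: 'hckgx'
String 2: 'maxrt'
Operation: alternate characters
Pairs: 'h'+'m', 'c'+'a', 'k'+'x', 'g'+'r', 'x'+'t'
Result: hmcakxgrxt


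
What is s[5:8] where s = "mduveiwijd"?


Input string: 'mduveiwijd'
Operation: slice [5:8]
Extract characters: s[5]='i', s[6]='w', s[7]='i'
Result: iwi


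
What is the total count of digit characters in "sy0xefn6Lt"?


Input string: 'sy0xefn6Lt'
Operation: count digit characters (0-9)
Scan: 's', 'y', '0'(digit), 'x', 'e', 'f', 'n', '6'(digit), 'L', 't'
Digits found: 2
Result: 2


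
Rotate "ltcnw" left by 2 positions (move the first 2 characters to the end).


Input: 'ltcnw', shift = 2
Operation: split at index 2 and swap parts
Front part s[0:2] = 'lt'
Back part s[2:] = 'cnw'
Rotated = back + front = 'cnw' + 'lt'
Result: cnwlt


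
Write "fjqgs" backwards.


Input string: 'fjqgs'
Operation: reverse character order
Original order: 'f' -> 'j' -> 'q' -> 'g' -> 's'
Reversed order: 's' -> 'g' -> 'q' -> 'j' -> 'f'
Result: sgqjf


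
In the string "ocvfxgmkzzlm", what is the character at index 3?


Input string: 'ocvfxgmkzzlm'
Operation: get character at index 3
Index mapping: s[0]='o', s[1]='c', s[2]='v', s[3]='f'
Result: 'f'


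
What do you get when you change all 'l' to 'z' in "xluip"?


Input string: 'xluip'
Operation: replace 'l' with 'z'
Positions of 'l': 1
After replacement: xzuip


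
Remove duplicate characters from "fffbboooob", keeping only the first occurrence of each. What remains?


Input: 'fffbboooob'
Operation: keep first occurrence of each character
Scan: s[0]='f' new -> keep; s[1]='f' seen -> skip; s[2]='f' seen -> skip; s[3]='b' new -> keep; s[4]='b' seen -> skip; s[5]='o' new -> keep; s[6]='o' seen -> skip; s[7]='o' seen -> skip; s[8]='o' seen -> skip; s[9]='b' seen -> skip
Result: fbo


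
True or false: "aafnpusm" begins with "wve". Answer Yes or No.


Input string: 'aafnpusm'
Prefix to check: 'wve'
First 3 characters of input: 'aaf'
Match: False
Result: No


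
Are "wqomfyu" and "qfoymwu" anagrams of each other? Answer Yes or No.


String 1: 'wqomfyu' -> sorted: 'fmoquwy'
String 2: 'qfoymwu' -> sorted: 'fmoquwy'
Compare sorted forms: 'fmoquwy' == 'fmoquwy'
Anagram: Yes


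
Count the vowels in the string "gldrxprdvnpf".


Input string: 'gldrxprdvnpf'
Operation: count vowels (a, e, i, o, u)
Scan: s[0]='g', s[1]='l', s[2]='d', s[3]='r', s[4]='x', s[5]='p', s[6]='r', s[7]='d', s[8]='v', s[9]='n', s[10]='p', s[11]='f'
Vowels found: 0
Result: 0


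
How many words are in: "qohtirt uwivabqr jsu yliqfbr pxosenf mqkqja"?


Input string: 'qohtirt uwivabqr jsu yliqfbr pxosenf mqkqja'
Operation: split by spaces
Words found: 'qohtirt', 'uwivabqr', 'jsu', 'yliqfbr', 'pxosenf', 'mqkqja'
Word count: 6


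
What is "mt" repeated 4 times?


Input string: 'mt'
Operation: repeat 4 times
Concatenation: 'mt' + 'mt' + 'mt' + 'mt'
Result: mtmtmtmt


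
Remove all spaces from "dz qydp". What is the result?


Input string: 'dz qydp'
Operation: remove all spaces
Words: 'dz', 'qydp'
Join without spaces: dzqydp


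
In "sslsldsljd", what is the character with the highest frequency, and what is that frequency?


Input: 'sslsldsljd'
Operation: tally each character
Counts: 'd':2, 'j':1, 'l':3, 's':4
Maximum: 's' appears 4 times


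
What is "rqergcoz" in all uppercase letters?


Input string: 'rqergcoz'
Operation: convert each letter to uppercase
Mapping: 'r'->'R', 'q'->'Q', 'e'->'E', 'r'->'R', 'g'->'G', 'c'->'C', 'o'->'O', 'z'->'Z'
Result: RQERGCOZ


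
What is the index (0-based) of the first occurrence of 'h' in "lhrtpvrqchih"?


Input string: 'lhrtpvrqchih'
Target: 'h'
Scanning left to right: s[0]='l', s[1]='h'
First match at index: 1


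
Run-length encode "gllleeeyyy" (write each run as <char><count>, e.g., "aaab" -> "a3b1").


Input: 'gllleeeyyy'
Operation: identify consecutive runs
Runs: 'g' -> g1, 'lll' -> l3, 'eee' -> e3, 'yyy' -> y3
Encoded: g1l3e3y3


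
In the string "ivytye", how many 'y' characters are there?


Input string: 'ivytye'
Target character: 'y'
Scan each position: s[2]='y', s[4]='y'
Matches found at indices: 2, 4
Total: 2


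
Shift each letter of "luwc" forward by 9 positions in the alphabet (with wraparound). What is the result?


Input: 'luwc', shift = 9
Operation: for each letter, (position + 9) mod 26
Mapping: 'l'(11+9=20)->'u', 'u'(20+9=29, 29 mod 26=3)->'d', 'w'(22+9=31, 31 mod 26=5)->'f', 'c'(2+9=11)->'l'
Result: udfl


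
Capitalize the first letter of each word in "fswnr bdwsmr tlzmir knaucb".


Input string: 'fswnr bdwsmr tlzmir knaucb'
Operation: capitalize first letter of each word
Word transformations: 'fswnr'->'Fswnr', 'bdwsmr'->'Bdwsmr', 'tlzmir'->'Tlzmir', 'knaucb'->'Knaucb'
Result: Fswnr Bdwsmr Tlzmir Knaucb


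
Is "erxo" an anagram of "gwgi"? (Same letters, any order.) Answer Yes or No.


String 1: 'gwgi' -> sorted: 'ggiw'
String 2: 'erxo' -> sorted: 'eorx'
Compare sorted forms: 'ggiw' != 'eorx'
Anagram: No


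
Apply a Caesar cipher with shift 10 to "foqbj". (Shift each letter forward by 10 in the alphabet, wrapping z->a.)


Input: 'foqbj', shift = 10
Operation: for each letter, (position + 10) mod 26
Mapping: 'f'(5+10=15)->'p', 'o'(14+10=24)->'y', 'q'(16+10=26, 26 mod 26=0)->'a', 'b'(1+10=11)->'l', 'j'(9+10=19)->'t'
Result: pyalt


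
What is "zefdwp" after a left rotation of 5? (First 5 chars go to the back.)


Input: 'zefdwp', shift = 5
Operation: split at index 5 and swap parts
Front part s[0:5] = 'zefdw'
Back part s[5:] = 'p'
Rotated = back + front = 'p' + 'zefdw'
Result: pzefdw


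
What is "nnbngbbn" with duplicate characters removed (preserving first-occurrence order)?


Input: 'nnbngbbn'
Operation: keep first occurrence of each character
Scan: s[0]='n' new -> keep; s[1]='n' seen -> skip; s[2]='b' new -> keep; s[3]='n' seen -> skip; s[4]='g' new -> keep; s[5]='b' seen -> skip; s[6]='b' seen -> skip; s[7]='n' seen -> skip
Result: nbg


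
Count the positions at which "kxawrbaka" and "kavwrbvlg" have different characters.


String 1: 'kxawrbaka'
String 2: 'kavwrbvlg'
Compare each position: pos 0: 'k'=='k', pos 1: 'x'!='a', pos 2: 'a'!='v', pos 3: 'w'=='w', pos 4: 'r'=='r', pos 5: 'b'=='b', pos 6: 'a'!='v', pos 7: 'k'!='l', pos 8: 'a'!='g'
Differing positions: 5
Hamming distance: 5


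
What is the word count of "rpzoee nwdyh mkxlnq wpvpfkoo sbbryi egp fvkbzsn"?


Input string: 'rpzoee nwdyh mkxlnq wpvpfkoo sbbryi egp fvkbzsn'
Operation: split by spaces
Words found: 'rpzoee', 'nwdyh', 'mkxlnq', 'wpvpfkoo', 'sbbryi', 'egp', 'fvkbzsn'
Word count: 7


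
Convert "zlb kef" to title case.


Input string: 'zlb kef'
Operation: capitalize first letter of each word
Word transformations: 'zlb'->'Zlb', 'kef'->'Kef'
Result: Zlb Kef


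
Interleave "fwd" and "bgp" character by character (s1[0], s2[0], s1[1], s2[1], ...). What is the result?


String 1: 'fwd'
String 2: 'bgp'
Operation: alternate characters
Pairs: 'f'+'b', 'w'+'g', 'd'+'p'
Result: fbwgdp


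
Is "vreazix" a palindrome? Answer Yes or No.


Input string: 'vreazix'
Reversed: 'xizaerv'
Compare pairs: s[0]='v' vs s[6]='x' (mismatch), s[1]='r' vs s[5]='i' (mismatch), s[2]='e' vs s[4]='z' (mismatch)
Palindrome: No


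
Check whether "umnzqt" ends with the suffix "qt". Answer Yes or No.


Input string: 'umnzqt'
Suffix to check: 'qt'
Last 2 characters of input: 'qt'
Match: True
Result: Yes


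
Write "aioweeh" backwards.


Input string: 'aioweeh'
Operation: reverse character order
Original order: 'a' -> 'i' -> 'o' -> 'w' -> 'e' -> 'e' -> 'h'
Reversed order: 'h' -> 'e' -> 'e' -> 'w' -> 'o' -> 'i' -> 'a'
Result: heewoia


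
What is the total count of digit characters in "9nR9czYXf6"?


Input string: '9nR9czYXf6'
Operation: count digit characters (0-9)
Scan: '9'(digit), 'n', 'R', '9'(digit), 'c', 'z', 'Y', 'X', 'f', '6'(digit)
Digits found: 3
Result: 3


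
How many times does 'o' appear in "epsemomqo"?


Input string: 'epsemomqo'
Target character: 'o'
Scan each position: s[5]='o', s[8]='o'
Matches found at indices: 5, 8
Total: 2


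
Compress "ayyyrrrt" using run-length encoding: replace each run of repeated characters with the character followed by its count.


Input: 'ayyyrrrt'
Operation: identify consecutive runs
Runs: 'a' -> a1, 'yyy' -> y3, 'rrr' -> r3, 't' -> t1
Encoded: a1y3r3t1


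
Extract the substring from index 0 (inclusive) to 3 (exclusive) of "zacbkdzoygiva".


Input string: 'zacbkdzoygiva'
Operation: slice [0:3]
Extract characters: s[0]='z', s[1]='a', s[2]='c'
Result: zac


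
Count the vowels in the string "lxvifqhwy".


Input string: 'lxvifqhwy'
Operation: count vowels (a, e, i, o, u)
Scan: s[0]='l', s[1]='x', s[2]='v', s[3]='i' (vowel), s[4]='f', s[5]='q', s[6]='h', s[7]='w', s[8]='y'
Vowels found: 1
Result: 1


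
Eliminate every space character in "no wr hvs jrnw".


Input string: 'no wr hvs jrnw'
Operation: remove all spaces
Words: 'no', 'wr', 'hvs', 'jrnw'
Join without spaces: nowrhvsjrnw


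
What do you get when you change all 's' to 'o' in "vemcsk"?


Input string: 'vemcsk'
Operation: replace 's' with 'o'
Positions of 's': 4
After replacement: vemcok


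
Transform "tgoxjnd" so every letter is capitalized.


Input string: 'tgoxjnd'
Operation: convert each letter to uppercase
Mapping: 't'->'T', 'g'->'G', 'o'->'O', 'x'->'X', 'j'->'J', 'n'->'N', 'd'->'D'
Result: TGOXJND


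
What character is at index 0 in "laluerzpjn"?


Input string: 'laluerzpjn'
Operation: get character at index 0
Index mapping: s[0]='l'
Result: 'l'


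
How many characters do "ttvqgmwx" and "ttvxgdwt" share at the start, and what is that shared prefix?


String 1: 'ttvqgmwx'
String 2: 'ttvxgdwt'
Compare position by position:
pos 0: 't' vs 't' match
pos 1: 't' vs 't' match
pos 2: 'v' vs 'v' match
pos 3: 'q' vs 'x' differ -> stop
Longest common prefix: "ttv" (length 3)


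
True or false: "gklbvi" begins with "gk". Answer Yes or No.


Input string: 'gklbvi'
Prefix to check: 'gk'
First 2 characters of input: 'gk'
Match: True
Result: Yes


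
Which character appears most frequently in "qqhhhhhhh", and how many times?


Input: 'qqhhhhhhh'
Operation: tally each character
Counts: 'h':7, 'q':2
Maximum: 'h' appears 7 times


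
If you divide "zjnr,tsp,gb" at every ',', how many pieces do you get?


Input string: 'zjnr,tsp,gb'
Delimiter: ','
Split result: 'zjnr', 'tsp', 'gb'
Number of parts: 3


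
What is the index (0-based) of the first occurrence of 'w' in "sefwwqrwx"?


Input string: 'sefwwqrwx'
Target: 'w'
Scanning left to right: s[0]='s', s[1]='e', s[2]='f', s[3]='w'
First match at index: 3


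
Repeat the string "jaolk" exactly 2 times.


Input string: 'jaolk'
Operation: repeat 2 times
Concatenation: 'jaolk' + 'jaolk'
Result: jaolkjaolk


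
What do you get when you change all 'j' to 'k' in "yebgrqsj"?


Input string: 'yebgrqsj'
Operation: replace 'j' with 'k'
Positions of 'j': 7
After replacement: yebgrqsk


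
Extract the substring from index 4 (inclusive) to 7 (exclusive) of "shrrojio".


Input string: 'shrrojio'
Operation: slice [4:7]
Extract characters: s[4]='o', s[5]='j', s[6]='i'
Result: oji


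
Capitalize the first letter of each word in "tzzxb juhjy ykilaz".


Input string: 'tzzxb juhjy ykilaz'
Operation: capitalize first letter of each word
Word transformations: 'tzzxb'->'Tzzxb', 'juhjy'->'Juhjy', 'ykilaz'->'Ykilaz'
Result: Tzzxb Juhjy Ykilaz


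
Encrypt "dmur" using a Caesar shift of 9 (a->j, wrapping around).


Input: 'dmur', shift = 9
Operation: for each letter, (position + 9) mod 26
Mapping: 'd'(3+9=12)->'m', 'm'(12+9=21)->'v', 'u'(20+9=29, 29 mod 26=3)->'d', 'r'(17+9=26, 26 mod 26=0)->'a'
Result: mvda


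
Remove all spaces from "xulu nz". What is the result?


Input string: 'xulu nz'
Operation: remove all spaces
Words: 'xulu', 'nz'
Join without spaces: xulunz


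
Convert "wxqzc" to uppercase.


Input string: 'wxqzc'
Operation: convert each letter to uppercase
Mapping: 'w'->'W', 'x'->'X', 'q'->'Q', 'z'->'Z', 'c'->'C'
Result: WXQZC


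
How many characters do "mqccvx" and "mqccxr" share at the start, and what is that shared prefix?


String 1: 'mqccvx'
String 2: 'mqccxr'
Compare position by position:
pos 0: 'm' vs 'm' match
pos 1: 'q' vs 'q' match
pos 2: 'c' vs 'c' match
pos 3: 'c' vs 'c' match
pos 4: 'v' vs 'x' differ -> stop
Longest common prefix: "mqcc" (length 4)


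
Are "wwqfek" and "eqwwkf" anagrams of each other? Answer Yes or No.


String 1: 'wwqfek' -> sorted: 'efkqww'
String 2: 'eqwwkf' -> sorted: 'efkqww'
Compare sorted forms: 'efkqww' == 'efkqww'
Anagram: Yes


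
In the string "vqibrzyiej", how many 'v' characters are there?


Input string: 'vqibrzyiej'
Target character: 'v'
Scan each position: s[0]='v'
Matches found at indices: 0
Total: 1


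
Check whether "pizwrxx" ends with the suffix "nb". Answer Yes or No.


Input string: 'pizwrxx'
Suffix to check: 'nb'
Last 2 characters of input: 'xx'
Match: False
Result: No


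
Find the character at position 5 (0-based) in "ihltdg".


Input string: 'ihltdg'
Operation: get character at index 5
Index mapping: s[0]='i', s[1]='h', s[2]='l', s[3]='t', s[4]='d', s[5]='g'
Result: 'g'


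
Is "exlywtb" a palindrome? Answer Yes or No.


Input string: 'exlywtb'
Reversed: 'btwylxe'
Compare pairs: s[0]='e' vs s[6]='b' (mismatch), s[1]='x' vs s[5]='t' (mismatch), s[2]='l' vs s[4]='w' (mismatch)
Palindrome: No


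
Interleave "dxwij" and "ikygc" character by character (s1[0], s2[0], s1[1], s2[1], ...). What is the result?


String 1: 'dxwij'
String 2: 'ikygc'
Operation: alternate characters
Pairs: 'd'+'i', 'x'+'k', 'w'+'y', 'i'+'g', 'j'+'c'
Result: dixkwyigjc


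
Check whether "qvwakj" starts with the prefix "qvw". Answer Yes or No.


Input string: 'qvwakj'
Prefix to check: 'qvw'
First 3 characters of input: 'qvw'
Match: True
Result: Yes


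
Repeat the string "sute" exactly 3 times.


Input string: 'sute'
Operation: repeat 3 times
Concatenation: 'sute' + 'sute' + 'sute'
Result: sutesutesute


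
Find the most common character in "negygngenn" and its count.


Input: 'negygngenn'
Operation: tally each character
Counts: 'e':2, 'g':3, 'n':4, 'y':1
Maximum: 'n' appears 4 times


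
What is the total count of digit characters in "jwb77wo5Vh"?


Input string: 'jwb77wo5Vh'
Operation: count digit characters (0-9)
Scan: 'j', 'w', 'b', '7'(digit), '7'(digit), 'w', 'o', '5'(digit), 'V', 'h'
Digits found: 3
Result: 3


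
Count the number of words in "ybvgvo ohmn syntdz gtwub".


Input string: 'ybvgvo ohmn syntdz gtwub'
Operation: split by spaces
Words found: 'ybvgvo', 'ohmn', 'syntdz', 'gtwub'
Word count: 4


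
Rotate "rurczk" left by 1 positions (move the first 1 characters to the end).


Input: 'rurczk', shift = 1
Operation: split at index 1 and swap parts
Front part s[0:1] = 'r'
Back part s[1:] = 'urczk'
Rotated = back + front = 'urczk' + 'r'
Result: urczkr


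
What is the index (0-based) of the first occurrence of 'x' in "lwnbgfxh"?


Input string: 'lwnbgfxh'
Target: 'x'
Scanning left to right: s[0]='l', s[1]='w', s[2]='n', s[3]='b', s[4]='g', s[5]='f', s[6]='x'
First match at index: 6


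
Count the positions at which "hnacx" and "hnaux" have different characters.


String 1: 'hnacx'
String 2: 'hnaux'
Compare each position: pos 0: 'h'=='h', pos 1: 'n'=='n', pos 2: 'a'=='a', pos 3: 'c'!='u', pos 4: 'x'=='x'
Differing positions: 1
Hamming distance: 1


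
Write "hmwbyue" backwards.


Input string: 'hmwbyue'
Operation: reverse character order
Original order: 'h' -> 'm' -> 'w' -> 'b' -> 'y' -> 'u' -> 'e'
Reversed order: 'e' -> 'u' -> 'y' -> 'b' -> 'w' -> 'm' -> 'h'
Result: euybwmh


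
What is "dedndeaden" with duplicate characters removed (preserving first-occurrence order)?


Input: 'dedndeaden'
Operation: keep first occurrence of each character
Scan: s[0]='d' new -> keep; s[1]='e' new -> keep; s[2]='d' seen -> skip; s[3]='n' new -> keep; s[4]='d' seen -> skip; s[5]='e' seen -> skip; s[6]='a' new -> keep; s[7]='d' seen -> skip; s[8]='e' seen -> skip; s[9]='n' seen -> skip
Result: dena


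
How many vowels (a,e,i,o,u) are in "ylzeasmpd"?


Input string: 'ylzeasmpd'
Operation: count vowels (a, e, i, o, u)
Scan: s[0]='y', s[1]='l', s[2]='z', s[3]='e' (vowel), s[4]='a' (vowel), s[5]='s', s[6]='m', s[7]='p', s[8]='d'
Vowels found: 2
Result: 2


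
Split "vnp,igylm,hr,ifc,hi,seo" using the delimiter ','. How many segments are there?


Input string: 'vnp,igylm,hr,ifc,hi,seo'
Delimiter: ','
Split result: 'vnp', 'igylm', 'hr', 'ifc', 'hi', 'seo'
Number of parts: 6


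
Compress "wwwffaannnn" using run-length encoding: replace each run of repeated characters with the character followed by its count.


Input: 'wwwffaannnn'
Operation: identify consecutive runs
Runs: 'www' -> w3, 'ff' -> f2, 'aa' -> a2, 'nnnn' -> n4
Encoded: w3f2a2n4


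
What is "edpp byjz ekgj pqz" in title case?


Input string: 'edpp byjz ekgj pqz'
Operation: capitalize first letter of each word
Word transformations: 'edpp'->'Edpp', 'byjz'->'Byjz', 'ekgj'->'Ekgj', 'pqz'->'Pqz'
Result: Edpp Byjz Ekgj Pqz


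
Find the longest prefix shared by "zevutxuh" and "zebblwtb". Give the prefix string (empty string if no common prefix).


String 1: 'zevutxuh'
String 2: 'zebblwtb'
Compare position by position:
pos 0: 'z' vs 'z' match
pos 1: 'e' vs 'e' match
pos 2: 'v' vs 'b' differ -> stop
Longest common prefix: "ze" (length 2)


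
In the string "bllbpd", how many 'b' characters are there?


Input string: 'bllbpd'
Target character: 'b'
Scan each position: s[0]='b', s[3]='b'
Matches found at indices: 0, 3
Total: 2


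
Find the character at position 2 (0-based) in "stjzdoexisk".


Input string: 'stjzdoexisk'
Operation: get character at index 2
Index mapping: s[0]='s', s[1]='t', s[2]='j'
Result: 'j'


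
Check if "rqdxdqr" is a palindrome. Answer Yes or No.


Input string: 'rqdxdqr'
Reversed: 'rqdxdqr'
Compare pairs: s[0]='r' vs s[6]='r' (match), s[1]='q' vs s[5]='q' (match), s[2]='d' vs s[4]='d' (match)
Palindrome: Yes


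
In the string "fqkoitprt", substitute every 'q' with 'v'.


Input string: 'fqkoitprt'
Operation: replace 'q' with 'v'
Positions of 'q': 1
After replacement: fvkoitprt


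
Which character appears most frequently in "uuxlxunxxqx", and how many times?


Input: 'uuxlxunxxqx'
Operation: tally each character
Counts: 'l':1, 'n':1, 'q':1, 'u':3, 'x':5
Maximum: 'x' appears 5 times


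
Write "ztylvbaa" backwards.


Input string: 'ztylvbaa'
Operation: reverse character order
Original order: 'z' -> 't' -> 'y' -> 'l' -> 'v' -> 'b' -> 'a' -> 'a'
Reversed order: 'a' -> 'a' -> 'b' -> 'v' -> 'l' -> 'y' -> 't' -> 'z'
Result: aabvlytz


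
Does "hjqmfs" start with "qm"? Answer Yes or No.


Input string: 'hjqmfs'
Prefix to check: 'qm'
First 2 characters of input: 'hj'
Match: False
Result: No


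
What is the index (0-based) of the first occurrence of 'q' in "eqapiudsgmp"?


Input string: 'eqapiudsgmp'
Target: 'q'
Scanning left to right: s[0]='e', s[1]='q'
First match at index: 1


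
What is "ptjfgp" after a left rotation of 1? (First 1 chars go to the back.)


Input: 'ptjfgp', shift = 1
Operation: split at index 1 and swap parts
Front part s[0:1] = 'p'
Back part s[1:] = 'tjfgp'
Rotated = back + front = 'tjfgp' + 'p'
Result: tjfgpp


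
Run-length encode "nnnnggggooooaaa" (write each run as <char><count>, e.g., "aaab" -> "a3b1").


Input: 'nnnnggggooooaaa'
Operation: identify consecutive runs
Runs: 'nnnn' -> n4, 'gggg' -> g4, 'oooo' -> o4, 'aaa' -> a3
Encoded: n4g4o4a3


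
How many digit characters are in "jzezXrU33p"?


Input string: 'jzezXrU33p'
Operation: count digit characters (0-9)
Scan: 'j', 'z', 'e', 'z', 'X', 'r', 'U', '3'(digit), '3'(digit), 'p'
Digits found: 2
Result: 2


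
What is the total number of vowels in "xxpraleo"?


Input string: 'xxpraleo'
Operation: count vowels (a, e, i, o, u)
Scan: s[0]='x', s[1]='x', s[2]='p', s[3]='r', s[4]='a' (vowel), s[5]='l', s[6]='e' (vowel), s[7]='o' (vowel)
Vowels found: 3
Result: 3


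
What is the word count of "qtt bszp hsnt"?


Input string: 'qtt bszp hsnt'
Operation: split by spaces
Words found: 'qtt', 'bszp', 'hsnt'
Word count: 3


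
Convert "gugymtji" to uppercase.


Input string: 'gugymtji'
Operation: convert each letter to uppercase
Mapping: 'g'->'G', 'u'->'U', 'g'->'G', 'y'->'Y', 'm'->'M', 't'->'T', 'j'->'J', 'i'->'I'
Result: GUGYMTJI


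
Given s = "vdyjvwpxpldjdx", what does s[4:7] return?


Input string: 'vdyjvwpxpldjdx'
Operation: slice [4:7]
Extract characters: s[4]='v', s[5]='w', s[6]='p'
Result: vwp


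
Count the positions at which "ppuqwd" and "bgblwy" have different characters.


String 1: 'ppuqwd'
String 2: 'bgblwy'
Compare each position: pos 0: 'p'!='b', pos 1: 'p'!='g', pos 2: 'u'!='b', pos 3: 'q'!='l', pos 4: 'w'=='w', pos 5: 'd'!='y'
Differing positions: 5
Hamming distance: 5


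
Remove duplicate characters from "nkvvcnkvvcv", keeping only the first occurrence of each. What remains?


Input: 'nkvvcnkvvcv'
Operation: keep first occurrence of each character
Scan: s[0]='n' new -> keep; s[1]='k' new -> keep; s[2]='v' new -> keep; s[3]='v' seen -> skip; s[4]='c' new -> keep; s[5]='n' seen -> skip; s[6]='k' seen -> skip; s[7]='v' seen -> skip; s[8]='v' seen -> skip; s[9]='c' seen -> skip; s[10]='v' seen -> skip
Result: nkvc


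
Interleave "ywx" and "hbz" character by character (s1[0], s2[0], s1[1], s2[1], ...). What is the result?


String 1: 'ywx'
String 2: 'hbz'
Operation: alternate characters
Pairs: 'y'+'h', 'w'+'b', 'x'+'z'
Result: yhwbxz


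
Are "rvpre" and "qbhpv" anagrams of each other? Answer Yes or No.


String 1: 'rvpre' -> sorted: 'eprrv'
String 2: 'qbhpv' -> sorted: 'bhpqv'
Compare sorted forms: 'eprrv' != 'bhpqv'
Anagram: No


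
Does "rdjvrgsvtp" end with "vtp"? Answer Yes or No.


Input string: 'rdjvrgsvtp'
Suffix to check: 'vtp'
Last 3 characters of input: 'vtp'
Match: True
Result: Yes


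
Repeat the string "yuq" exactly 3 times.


Input string: 'yuq'
Operation: repeat 3 times
Concatenation: 'yuq' + 'yuq' + 'yuq'
Result: yuqyuqyuq


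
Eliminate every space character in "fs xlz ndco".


Input string: 'fs xlz ndco'
Operation: remove all spaces
Words: 'fs', 'xlz', 'ndco'
Join without spaces: fsxlzndco


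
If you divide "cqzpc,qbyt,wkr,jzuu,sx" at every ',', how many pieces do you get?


Input string: 'cqzpc,qbyt,wkr,jzuu,sx'
Delimiter: ','
Split result: 'cqzpc', 'qbyt', 'wkr', 'jzuu', 'sx'
Number of parts: 5


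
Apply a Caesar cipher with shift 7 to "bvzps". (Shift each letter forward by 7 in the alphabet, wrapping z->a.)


Input: 'bvzps', shift = 7
Operation: for each letter, (position + 7) mod 26
Mapping: 'b'(1+7=8)->'i', 'v'(21+7=28, 28 mod 26=2)->'c', 'z'(25+7=32, 32 mod 26=6)->'g', 'p'(15+7=22)->'w', 's'(18+7=25)->'z'
Result: icgwz


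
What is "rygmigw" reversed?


Input string: 'rygmigw'
Operation: reverse character order
Original order: 'r' -> 'y' -> 'g' -> 'm' -> 'i' -> 'g' -> 'w'
Reversed order: 'w' -> 'g' -> 'i' -> 'm' -> 'g' -> 'y' -> 'r'
Result: wgimgyr


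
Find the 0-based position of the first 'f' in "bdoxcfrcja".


Input string: 'bdoxcfrcja'
Target: 'f'
Scanning left to right: s[0]='b', s[1]='d', s[2]='o', s[3]='x', s[4]='c', s[5]='f'
First match at index: 5


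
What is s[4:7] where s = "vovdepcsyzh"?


Input string: 'vovdepcsyzh'
Operation: slice [4:7]
Extract characters: s[4]='e', s[5]='p', s[6]='c'
Result: epc


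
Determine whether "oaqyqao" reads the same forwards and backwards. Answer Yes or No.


Input string: 'oaqyqao'
Reversed: 'oaqyqao'
Compare pairs: s[0]='o' vs s[6]='o' (match), s[1]='a' vs s[5]='a' (match), s[2]='q' vs s[4]='q' (match)
Palindrome: Yes


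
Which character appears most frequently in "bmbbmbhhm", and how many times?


Input: 'bmbbmbhhm'
Operation: tally each character
Counts: 'b':4, 'h':2, 'm':3
Maximum: 'b' appears 4 times
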